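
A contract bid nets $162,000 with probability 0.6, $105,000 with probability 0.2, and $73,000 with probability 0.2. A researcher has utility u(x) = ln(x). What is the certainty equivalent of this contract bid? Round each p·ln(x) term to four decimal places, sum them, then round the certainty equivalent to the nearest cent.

$126,639.53

E[u] = 0.6·ln(162000) + 0.2·ln(105000) + 0.2·ln(73000) = 7.1972 + 2.3123 + 2.2396 = 11.7491
CE = e^11.7491 ≈ 126639.53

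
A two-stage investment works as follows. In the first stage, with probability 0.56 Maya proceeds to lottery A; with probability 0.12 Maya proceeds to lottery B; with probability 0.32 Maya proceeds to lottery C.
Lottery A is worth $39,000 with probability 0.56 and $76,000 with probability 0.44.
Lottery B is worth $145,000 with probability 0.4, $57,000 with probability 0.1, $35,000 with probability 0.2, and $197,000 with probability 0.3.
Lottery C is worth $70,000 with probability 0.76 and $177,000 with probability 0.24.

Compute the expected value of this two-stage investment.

EV(A) = 0.56 × 39000 + 0.44 × 76000 = 21840 + 33440 = 55280
EV(B) = 0.4 × 145000 + 0.1 × 57000 + 0.2 × 35000 + 0.3 × 197000 = 58000 + 5700 + 7000 + 59100 = 129800
EV(C) = 0.76 × 70000 + 0.24 × 177000 = 53200 + 42480 = 95680
Overall = 0.56 × 55280 + 0.12 × 129800 + 0.32 × 95680 = 30956.8 + 15576 + 30617.6 = 77150.4

$77,150.40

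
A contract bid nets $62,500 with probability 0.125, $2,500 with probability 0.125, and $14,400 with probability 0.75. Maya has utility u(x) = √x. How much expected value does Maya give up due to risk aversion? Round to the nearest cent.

E[u] = 0.125·√62500 + 0.125·√2500 + 0.75·√14400 = 0.125·250 + 0.125·50 + 0.75·120 = 127.5
CE = (127.5)² = 16256.25
Risk premium = EV − CE = 18925 − 16256.25 = 2668.75

$2,668.75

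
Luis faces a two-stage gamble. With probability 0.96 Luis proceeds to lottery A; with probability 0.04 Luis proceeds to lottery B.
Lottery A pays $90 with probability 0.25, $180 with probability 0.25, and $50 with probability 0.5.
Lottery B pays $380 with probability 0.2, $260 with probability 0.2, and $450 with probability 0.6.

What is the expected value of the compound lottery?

EV(A) = 0.25 × 90 + 0.25 × 180 + 0.5 × 50 = 22.5 + 45 + 25 = 92.5
EV(B) = 0.2 × 380 + 0.2 × 260 + 0.6 × 450 = 76 + 52 + 270 = 398
Overall = 0.96 × 92.5 + 0.04 × 398 = 88.8 + 15.92 = 104.72

$104.72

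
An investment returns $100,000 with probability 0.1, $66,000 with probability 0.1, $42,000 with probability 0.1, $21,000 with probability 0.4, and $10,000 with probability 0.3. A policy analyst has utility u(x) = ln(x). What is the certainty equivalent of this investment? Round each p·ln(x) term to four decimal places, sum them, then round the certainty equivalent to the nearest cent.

$23,611.76

E[u] = 0.1·ln(100000) + 0.1·ln(66000) + 0.1·ln(42000) + 0.4·ln(21000) + 0.3·ln(10000) = 1.1513 + 1.1097 + 1.0645 + 3.9809 + 2.7631 = 10.0695
CE = e^10.0695 ≈ 23611.76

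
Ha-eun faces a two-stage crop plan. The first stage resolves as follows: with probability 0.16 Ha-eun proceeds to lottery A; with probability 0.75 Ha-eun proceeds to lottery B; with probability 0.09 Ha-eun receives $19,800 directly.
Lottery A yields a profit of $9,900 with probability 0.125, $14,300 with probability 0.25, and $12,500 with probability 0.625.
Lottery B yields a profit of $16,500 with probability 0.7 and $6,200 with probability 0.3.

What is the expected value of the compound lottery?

EV(A) = 0.125 × 9900 + 0.25 × 14300 + 0.625 × 12500 = 1237.5 + 3575 + 7812.5 = 12625
EV(B) = 0.7 × 16500 + 0.3 × 6200 = 11550 + 1860 = 13410
Branch C: 19800 (certain)
Overall = 0.16 × 12625 + 0.75 × 13410 + 0.09 × 19800 = 2020 + 10057.5 + 1782 = 13859.5

$13,859.50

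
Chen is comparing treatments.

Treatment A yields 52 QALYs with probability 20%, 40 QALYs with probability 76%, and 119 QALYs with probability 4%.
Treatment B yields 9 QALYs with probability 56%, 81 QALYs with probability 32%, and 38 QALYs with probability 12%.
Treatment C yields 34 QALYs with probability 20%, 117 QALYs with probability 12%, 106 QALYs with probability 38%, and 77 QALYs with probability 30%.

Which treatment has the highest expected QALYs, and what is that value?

Treatment A = 0.2 × 52 + 0.76 × 40 + 0.04 × 119 = 10.4 + 30.4 + 4.76 = 45.56
Treatment B = 0.56 × 9 + 0.32 × 81 + 0.12 × 38 = 5.04 + 25.92 + 4.56 = 35.52
Treatment C = 0.2 × 34 + 0.12 × 117 + 0.38 × 106 + 0.3 × 77 = 6.8 + 14.04 + 40.28 + 23.1 = 84.22

Treatment C (84.22 QALYs)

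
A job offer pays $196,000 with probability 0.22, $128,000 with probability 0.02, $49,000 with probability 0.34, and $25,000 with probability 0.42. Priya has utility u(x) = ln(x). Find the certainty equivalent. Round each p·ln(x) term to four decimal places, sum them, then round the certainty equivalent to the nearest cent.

E[u] = 0.22·ln(196000) + 0.02·ln(128000) + 0.34·ln(49000) + 0.42·ln(25000) = 2.6809 + 0.2352 + 3.6719 + 4.2532 = 10.8412
CE = e^10.8412 ≈ 51082.64

$51,082.64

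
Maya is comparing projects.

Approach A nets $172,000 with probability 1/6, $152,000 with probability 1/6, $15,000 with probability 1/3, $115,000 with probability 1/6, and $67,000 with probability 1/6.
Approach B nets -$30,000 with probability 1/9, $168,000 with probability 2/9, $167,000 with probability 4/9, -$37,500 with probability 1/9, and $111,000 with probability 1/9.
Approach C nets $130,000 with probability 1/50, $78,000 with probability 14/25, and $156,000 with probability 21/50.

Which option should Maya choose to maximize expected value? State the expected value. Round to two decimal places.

Approach A = 1/6 × 172000 + 1/6 × 152000 + 1/3 × 15000 + 1/6 × 115000 + 1/6 × 67000 = 28666.6667 + 25333.3333 + 5000 + 19166.6667 + 11166.6667 = 89333.3333
Approach B = 1/9 × (-30000) + 2/9 × 168000 + 4/9 × 167000 + 1/9 × (-37500) + 1/9 × 111000 = -3333.3333 + 37333.3333 + 74222.2222 − 4166.6667 + 12333.3333 = 116388.8889
Approach C = 1/50 × 130000 + 14/25 × 78000 + 21/50 × 156000 = 2600 + 43680 + 65520 = 111800

Approach B ($116,388.89)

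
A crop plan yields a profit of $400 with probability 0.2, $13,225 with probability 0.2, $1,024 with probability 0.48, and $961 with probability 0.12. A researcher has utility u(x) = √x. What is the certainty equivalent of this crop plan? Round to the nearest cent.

$2,123.37

E[u] = 0.2·√400 + 0.2·√13225 + 0.48·√1024 + 0.12·√961 = 0.2·20 + 0.2·115 + 0.48·32 + 0.12·31 = 46.08
CE = (46.08)² = 2123.3664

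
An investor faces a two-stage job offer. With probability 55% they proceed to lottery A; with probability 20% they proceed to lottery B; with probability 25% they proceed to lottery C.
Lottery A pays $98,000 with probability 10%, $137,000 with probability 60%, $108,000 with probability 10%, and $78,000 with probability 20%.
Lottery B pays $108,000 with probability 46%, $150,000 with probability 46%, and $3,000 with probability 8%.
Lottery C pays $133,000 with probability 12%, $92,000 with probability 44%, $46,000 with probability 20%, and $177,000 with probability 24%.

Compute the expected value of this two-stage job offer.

EV(A) = 0.1 × 98000 + 0.6 × 137000 + 0.1 × 108000 + 0.2 × 78000 = 9800 + 82200 + 10800 + 15600 = 118400
EV(B) = 0.46 × 108000 + 0.46 × 150000 + 0.08 × 3000 = 49680 + 69000 + 240 = 118920
EV(C) = 0.12 × 133000 + 0.44 × 92000 + 0.2 × 46000 + 0.24 × 177000 = 15960 + 40480 + 9200 + 42480 = 108120
Overall = 0.55 × 118400 + 0.2 × 118920 + 0.25 × 108120 = 65120 + 23784 + 27030 = 115934

$115,934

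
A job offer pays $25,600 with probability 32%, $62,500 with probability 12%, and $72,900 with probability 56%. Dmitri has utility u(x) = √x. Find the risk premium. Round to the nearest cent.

E[u] = 0.32·√25600 + 0.12·√62500 + 0.56·√72900 = 0.32·160 + 0.12·250 + 0.56·270 = 232.4
CE = (232.4)² = 54009.76
Risk premium = EV − CE = 56516 − 54009.76 = 2506.24

$2,506.24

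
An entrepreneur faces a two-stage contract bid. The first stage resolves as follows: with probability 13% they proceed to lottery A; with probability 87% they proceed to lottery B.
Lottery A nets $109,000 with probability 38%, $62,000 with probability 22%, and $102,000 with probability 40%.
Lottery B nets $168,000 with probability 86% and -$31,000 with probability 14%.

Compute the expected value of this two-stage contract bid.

EV(A) = 0.38 × 109000 + 0.22 × 62000 + 0.4 × 102000 = 41420 + 13640 + 40800 = 95860
EV(B) = 0.86 × 168000 + 0.14 × (-31000) = 144480 − 4340 = 140140
Overall = 0.13 × 95860 + 0.87 × 140140 = 12461.8 + 121921.8 = 134383.6

$134,383.60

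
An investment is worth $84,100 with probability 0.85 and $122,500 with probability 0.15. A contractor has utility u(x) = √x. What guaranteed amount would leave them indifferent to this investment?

E[u] = 0.85·√84100 + 0.15·√122500 = 0.85·290 + 0.15·350 = 299
CE = (299)² = 89401

$89,401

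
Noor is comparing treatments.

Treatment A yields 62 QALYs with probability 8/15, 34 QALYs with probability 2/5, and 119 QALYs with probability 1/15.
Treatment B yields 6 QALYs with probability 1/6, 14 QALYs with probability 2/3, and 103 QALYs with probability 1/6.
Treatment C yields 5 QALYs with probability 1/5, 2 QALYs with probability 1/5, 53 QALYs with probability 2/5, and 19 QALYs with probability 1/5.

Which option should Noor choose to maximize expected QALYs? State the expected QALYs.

Treatment A = 8/15 × 62 + 2/5 × 34 + 1/15 × 119 = 33.0667 + 13.6 + 7.9333 = 54.6
Treatment B = 1/6 × 6 + 2/3 × 14 + 1/6 × 103 = 1 + 9.3333 + 17.1667 = 27.5
Treatment C = 1/5 × 5 + 1/5 × 2 + 2/5 × 53 + 1/5 × 19 = 1 + 0.4 + 21.2 + 3.8 = 26.4

Treatment A (54.6 QALYs)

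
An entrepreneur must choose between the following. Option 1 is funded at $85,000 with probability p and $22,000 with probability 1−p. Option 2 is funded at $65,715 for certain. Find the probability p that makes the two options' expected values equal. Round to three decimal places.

p·85000 + (1−p)·22000 = 65715
63000p + 22000 = 65715
p = (65715 − 22000) / 63000

p = 0.694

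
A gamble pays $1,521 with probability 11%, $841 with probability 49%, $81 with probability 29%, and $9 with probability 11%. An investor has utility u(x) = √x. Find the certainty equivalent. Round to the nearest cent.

E[u] = 0.11·√1521 + 0.49·√841 + 0.29·√81 + 0.11·√9 = 0.11·39 + 0.49·29 + 0.29·9 + 0.11·3 = 21.44
CE = (21.44)² = 459.6736

$459.67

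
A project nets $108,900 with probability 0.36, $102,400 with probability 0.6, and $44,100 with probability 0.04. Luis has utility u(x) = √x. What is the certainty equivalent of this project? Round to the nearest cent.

E[u] = 0.36·√108900 + 0.6·√102400 + 0.04·√44100 = 0.36·330 + 0.6·320 + 0.04·210 = 319.2
CE = (319.2)² = 101888.64

$101,888.64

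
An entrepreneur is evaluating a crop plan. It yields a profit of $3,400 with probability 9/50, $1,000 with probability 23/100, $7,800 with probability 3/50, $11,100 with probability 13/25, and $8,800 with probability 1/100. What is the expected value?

$7,170

EV = 9/50 × 3400 + 23/100 × 1000 + 3/50 × 7800 + 13/25 × 11100 + 1/100 × 8800 = 612 + 230 + 468 + 5772 + 88 = 7170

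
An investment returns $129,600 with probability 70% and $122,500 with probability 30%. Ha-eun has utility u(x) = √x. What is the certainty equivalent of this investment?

E[u] = 0.7·√129600 + 0.3·√122500 = 0.7·360 + 0.3·350 = 357
CE = (357)² = 127449

$127,449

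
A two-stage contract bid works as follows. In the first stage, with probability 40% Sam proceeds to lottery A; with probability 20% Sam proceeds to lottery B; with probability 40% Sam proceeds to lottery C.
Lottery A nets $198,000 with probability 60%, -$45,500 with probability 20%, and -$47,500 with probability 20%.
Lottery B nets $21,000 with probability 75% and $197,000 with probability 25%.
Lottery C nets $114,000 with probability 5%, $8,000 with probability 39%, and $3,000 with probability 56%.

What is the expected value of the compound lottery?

$57,280

EV(A) = 0.6 × 198000 + 0.2 × (-45500) + 0.2 × (-47500) = 118800 − 9100 − 9500 = 100200
EV(B) = 0.75 × 21000 + 0.25 × 197000 = 15750 + 49250 = 65000
EV(C) = 0.05 × 114000 + 0.39 × 8000 + 0.56 × 3000 = 5700 + 3120 + 1680 = 10500
Overall = 0.4 × 100200 + 0.2 × 65000 + 0.4 × 10500 = 40080 + 13000 + 4200 = 57280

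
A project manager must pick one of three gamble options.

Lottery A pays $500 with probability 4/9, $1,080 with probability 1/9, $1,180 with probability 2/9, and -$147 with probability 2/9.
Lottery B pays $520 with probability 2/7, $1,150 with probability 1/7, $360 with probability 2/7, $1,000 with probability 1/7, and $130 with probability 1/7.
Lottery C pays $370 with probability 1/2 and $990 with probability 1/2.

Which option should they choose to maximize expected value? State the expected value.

Lottery A = 4/9 × 500 + 1/9 × 1080 + 2/9 × 1180 + 2/9 × (-147) = 222.2222 + 120 + 262.2222 − 32.6667 = 571.7778
Lottery B = 2/7 × 520 + 1/7 × 1150 + 2/7 × 360 + 1/7 × 1000 + 1/7 × 130 = 148.5714 + 164.2857 + 102.8571 + 142.8571 + 18.5714 = 577.1429
Lottery C = 1/2 × 370 + 1/2 × 990 = 185 + 495 = 680

Lottery C ($680)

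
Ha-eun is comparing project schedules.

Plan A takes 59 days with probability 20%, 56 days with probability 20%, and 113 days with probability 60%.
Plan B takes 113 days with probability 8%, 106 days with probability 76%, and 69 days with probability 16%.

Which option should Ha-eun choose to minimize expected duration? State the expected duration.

Plan A (90.8 days)

Plan A = 0.2 × 59 + 0.2 × 56 + 0.6 × 113 = 11.8 + 11.2 + 67.8 = 90.8
Plan B = 0.08 × 113 + 0.76 × 106 + 0.16 × 69 = 9.04 + 80.56 + 11.04 = 100.64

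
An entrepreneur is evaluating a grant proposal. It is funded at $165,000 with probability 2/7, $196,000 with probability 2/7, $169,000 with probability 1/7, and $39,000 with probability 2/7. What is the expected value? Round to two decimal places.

$138,428.57

EV = 2/7 × 165000 + 2/7 × 196000 + 1/7 × 169000 + 2/7 × 39000 = 47142.8571 + 56000 + 24142.8571 + 11142.8571 = 138428.5714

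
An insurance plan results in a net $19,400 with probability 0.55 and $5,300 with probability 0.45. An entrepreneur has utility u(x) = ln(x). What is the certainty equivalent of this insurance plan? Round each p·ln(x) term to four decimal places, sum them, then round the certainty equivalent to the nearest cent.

$10,820.52

E[u] = 0.55·ln(19400) + 0.45·ln(5300) = 5.4302 + 3.8590 = 9.2892
CE = e^9.2892 ≈ 10820.52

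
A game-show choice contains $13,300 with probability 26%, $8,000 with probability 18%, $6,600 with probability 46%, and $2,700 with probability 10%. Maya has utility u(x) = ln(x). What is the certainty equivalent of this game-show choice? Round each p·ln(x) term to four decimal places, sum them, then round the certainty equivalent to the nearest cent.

E[u] = 0.26·ln(13300) + 0.18·ln(8000) + 0.46·ln(6600) + 0.1·ln(2700) = 2.4688 + 1.6177 + 4.0456 + 0.7901 = 8.9222
CE = e^8.9222 ≈ 7496.56

$7,496.56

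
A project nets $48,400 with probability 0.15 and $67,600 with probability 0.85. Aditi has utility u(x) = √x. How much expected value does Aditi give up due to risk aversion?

E[u] = 0.15·√48400 + 0.85·√67600 = 0.15·220 + 0.85·260 = 254
CE = (254)² = 64516
Risk premium = EV − CE = 64720 − 64516 = 204

$204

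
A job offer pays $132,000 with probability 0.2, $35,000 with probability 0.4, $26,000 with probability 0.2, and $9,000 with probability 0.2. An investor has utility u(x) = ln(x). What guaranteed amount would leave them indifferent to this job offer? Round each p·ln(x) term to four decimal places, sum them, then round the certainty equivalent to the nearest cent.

E[u] = 0.2·ln(132000) + 0.4·ln(35000) + 0.2·ln(26000) + 0.2·ln(9000) = 2.3581 + 4.1852 + 2.0332 + 1.8210 = 10.3975
CE = e^10.3975 ≈ 32777.58

$32,777.58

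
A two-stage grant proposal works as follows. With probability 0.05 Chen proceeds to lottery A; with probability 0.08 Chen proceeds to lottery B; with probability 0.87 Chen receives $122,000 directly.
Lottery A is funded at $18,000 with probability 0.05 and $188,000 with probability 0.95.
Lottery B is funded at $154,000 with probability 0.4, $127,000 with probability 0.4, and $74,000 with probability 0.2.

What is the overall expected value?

$125,291

EV(A) = 0.05 × 18000 + 0.95 × 188000 = 900 + 178600 = 179500
EV(B) = 0.4 × 154000 + 0.4 × 127000 + 0.2 × 74000 = 61600 + 50800 + 14800 = 127200
Branch C: 122000 (certain)
Overall = 0.05 × 179500 + 0.08 × 127200 + 0.87 × 122000 = 8975 + 10176 + 106140 = 125291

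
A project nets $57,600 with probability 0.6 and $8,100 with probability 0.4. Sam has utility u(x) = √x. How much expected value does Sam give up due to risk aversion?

$5,400

E[u] = 0.6·√57600 + 0.4·√8100 = 0.6·240 + 0.4·90 = 180
CE = (180)² = 32400
Risk premium = EV − CE = 37800 − 32400 = 5400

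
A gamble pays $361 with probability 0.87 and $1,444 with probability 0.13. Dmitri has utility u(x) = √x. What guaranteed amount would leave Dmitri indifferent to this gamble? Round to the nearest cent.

E[u] = 0.87·√361 + 0.13·√1444 = 0.87·19 + 0.13·38 = 21.47
CE = (21.47)² = 460.9609

$460.96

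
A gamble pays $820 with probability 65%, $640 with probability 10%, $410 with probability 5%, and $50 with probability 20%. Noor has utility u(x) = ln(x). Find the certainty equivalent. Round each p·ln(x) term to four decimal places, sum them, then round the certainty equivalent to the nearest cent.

E[u] = 0.65·ln(820) + 0.1·ln(640) + 0.05·ln(410) + 0.2·ln(50) = 4.3610 + 0.6461 + 0.3008 + 0.7824 = 6.0903
CE = e^6.0903 ≈ 441.55

$441.55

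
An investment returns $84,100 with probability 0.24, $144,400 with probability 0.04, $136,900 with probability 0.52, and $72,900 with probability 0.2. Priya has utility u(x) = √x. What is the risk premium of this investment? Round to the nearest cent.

E[u] = 0.24·√84100 + 0.04·√144400 + 0.52·√136900 + 0.2·√72900 = 0.24·290 + 0.04·380 + 0.52·370 + 0.2·270 = 331.2
CE = (331.2)² = 109693.44
Risk premium = EV − CE = 111728 − 109693.44 = 2034.56

$2,034.56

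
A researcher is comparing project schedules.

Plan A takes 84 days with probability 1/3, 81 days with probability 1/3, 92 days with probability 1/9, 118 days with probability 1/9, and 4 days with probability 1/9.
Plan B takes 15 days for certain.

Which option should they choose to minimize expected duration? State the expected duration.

Plan B (15 days)

Plan A = 1/3 × 84 + 1/3 × 81 + 1/9 × 92 + 1/9 × 118 + 1/9 × 4 = 28 + 27 + 10.2222 + 13.1111 + 0.4444 = 78.7778
Plan B: 15 (certain)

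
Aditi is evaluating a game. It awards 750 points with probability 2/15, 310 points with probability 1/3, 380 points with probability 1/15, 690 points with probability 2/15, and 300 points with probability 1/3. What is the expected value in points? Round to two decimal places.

EV = 2/15 × 750 + 1/3 × 310 + 1/15 × 380 + 2/15 × 690 + 1/3 × 300 = 100 + 103.3333 + 25.3333 + 92 + 100 = 420.6667

420.67 points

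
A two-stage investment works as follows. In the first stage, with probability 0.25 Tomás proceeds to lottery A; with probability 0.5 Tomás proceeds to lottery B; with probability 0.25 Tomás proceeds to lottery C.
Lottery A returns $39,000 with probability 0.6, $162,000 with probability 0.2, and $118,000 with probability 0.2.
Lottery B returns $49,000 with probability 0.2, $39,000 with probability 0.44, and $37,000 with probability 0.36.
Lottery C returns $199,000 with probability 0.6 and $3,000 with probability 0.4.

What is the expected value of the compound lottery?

EV(A) = 0.6 × 39000 + 0.2 × 162000 + 0.2 × 118000 = 23400 + 32400 + 23600 = 79400
EV(B) = 0.2 × 49000 + 0.44 × 39000 + 0.36 × 37000 = 9800 + 17160 + 13320 = 40280
EV(C) = 0.6 × 199000 + 0.4 × 3000 = 119400 + 1200 = 120600
Overall = 0.25 × 79400 + 0.5 × 40280 + 0.25 × 120600 = 19850 + 20140 + 30150 = 70140

$70,140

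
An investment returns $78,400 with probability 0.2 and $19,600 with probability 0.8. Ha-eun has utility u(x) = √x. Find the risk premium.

E[u] = 0.2·√78400 + 0.8·√19600 = 0.2·280 + 0.8·140 = 168
CE = (168)² = 28224
Risk premium = EV − CE = 31360 − 28224 = 3136

$3,136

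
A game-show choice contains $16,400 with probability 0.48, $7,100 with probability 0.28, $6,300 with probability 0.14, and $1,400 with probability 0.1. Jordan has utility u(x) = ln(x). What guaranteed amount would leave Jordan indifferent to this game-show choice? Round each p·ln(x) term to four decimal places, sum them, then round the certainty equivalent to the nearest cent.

$8,871.51

E[u] = 0.48·ln(16400) + 0.28·ln(7100) + 0.14·ln(6300) + 0.1·ln(1400) = 4.6584 + 2.4830 + 1.2248 + 0.7244 = 9.0906
CE = e^9.0906 ≈ 8871.51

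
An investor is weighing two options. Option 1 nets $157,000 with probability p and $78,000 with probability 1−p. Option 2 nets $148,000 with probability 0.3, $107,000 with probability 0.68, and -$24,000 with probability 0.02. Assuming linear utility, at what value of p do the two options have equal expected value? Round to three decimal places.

p = 0.490

EV(Option 2) = 0.3 × 148000 + 0.68 × 107000 + 0.02 × (-24000) = 44400 + 72760 − 480 = 116680
p·157000 + (1−p)·78000 = 116680
79000p + 78000 = 116680
p = (116680 − 78000) / 79000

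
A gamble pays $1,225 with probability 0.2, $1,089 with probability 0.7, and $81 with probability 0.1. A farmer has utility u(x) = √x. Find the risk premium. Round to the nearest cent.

$54.40

E[u] = 0.2·√1225 + 0.7·√1089 + 0.1·√81 = 0.2·35 + 0.7·33 + 0.1·9 = 31
CE = (31)² = 961
Risk premium = EV − CE = 1015.4 − 961 = 54.4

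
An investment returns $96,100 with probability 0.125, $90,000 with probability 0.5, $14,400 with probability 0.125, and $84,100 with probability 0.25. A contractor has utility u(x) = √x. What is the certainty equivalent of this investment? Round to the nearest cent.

E[u] = 0.125·√96100 + 0.5·√90000 + 0.125·√14400 + 0.25·√84100 = 0.125·310 + 0.5·300 + 0.125·120 + 0.25·290 = 276.25
CE = (276.25)² = 76314.0625

$76,314.06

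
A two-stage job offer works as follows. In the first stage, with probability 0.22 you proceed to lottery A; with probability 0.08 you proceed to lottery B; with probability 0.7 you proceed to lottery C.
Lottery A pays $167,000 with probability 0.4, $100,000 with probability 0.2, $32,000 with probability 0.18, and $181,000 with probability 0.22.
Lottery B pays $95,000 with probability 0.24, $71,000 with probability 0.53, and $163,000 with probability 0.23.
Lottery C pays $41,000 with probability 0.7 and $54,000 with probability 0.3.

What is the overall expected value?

EV(A) = 0.4 × 167000 + 0.2 × 100000 + 0.18 × 32000 + 0.22 × 181000 = 66800 + 20000 + 5760 + 39820 = 132380
EV(B) = 0.24 × 95000 + 0.53 × 71000 + 0.23 × 163000 = 22800 + 37630 + 37490 = 97920
EV(C) = 0.7 × 41000 + 0.3 × 54000 = 28700 + 16200 = 44900
Overall = 0.22 × 132380 + 0.08 × 97920 + 0.7 × 44900 = 29123.6 + 7833.6 + 31430 = 68387.2

$68,387.20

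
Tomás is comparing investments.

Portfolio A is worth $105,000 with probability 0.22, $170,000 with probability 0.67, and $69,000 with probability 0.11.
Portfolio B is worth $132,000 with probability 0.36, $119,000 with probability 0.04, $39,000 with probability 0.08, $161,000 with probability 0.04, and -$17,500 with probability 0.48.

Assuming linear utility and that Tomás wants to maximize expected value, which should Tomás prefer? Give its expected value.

Portfolio A = 0.22 × 105000 + 0.67 × 170000 + 0.11 × 69000 = 23100 + 113900 + 7590 = 144590
Portfolio B = 0.36 × 132000 + 0.04 × 119000 + 0.08 × 39000 + 0.04 × 161000 + 0.48 × (-17500) = 47520 + 4760 + 3120 + 6440 − 8400 = 53440

Portfolio A ($144,590)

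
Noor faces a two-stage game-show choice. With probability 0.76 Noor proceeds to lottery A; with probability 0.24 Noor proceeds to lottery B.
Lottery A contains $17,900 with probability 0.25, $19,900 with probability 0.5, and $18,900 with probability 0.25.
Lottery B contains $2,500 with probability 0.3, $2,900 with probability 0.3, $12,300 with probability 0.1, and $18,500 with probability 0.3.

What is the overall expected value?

EV(A) = 0.25 × 17900 + 0.5 × 19900 + 0.25 × 18900 = 4475 + 9950 + 4725 = 19150
EV(B) = 0.3 × 2500 + 0.3 × 2900 + 0.1 × 12300 + 0.3 × 18500 = 750 + 870 + 1230 + 5550 = 8400
Overall = 0.76 × 19150 + 0.24 × 8400 = 14554 + 2016 = 16570

$16,570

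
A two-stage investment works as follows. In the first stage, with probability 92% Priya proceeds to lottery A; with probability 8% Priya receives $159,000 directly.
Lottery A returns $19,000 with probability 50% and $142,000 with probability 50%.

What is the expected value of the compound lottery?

EV(A) = 0.5 × 19000 + 0.5 × 142000 = 9500 + 71000 = 80500
Branch B: 159000 (certain)
Overall = 0.92 × 80500 + 0.08 × 159000 = 74060 + 12720 = 86780

$86,780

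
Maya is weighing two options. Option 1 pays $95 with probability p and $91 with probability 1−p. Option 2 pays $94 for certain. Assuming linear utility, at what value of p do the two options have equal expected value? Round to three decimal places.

p·95 + (1−p)·91 = 94
4p + 91 = 94
p = (94 − 91) / 4

p = 0.750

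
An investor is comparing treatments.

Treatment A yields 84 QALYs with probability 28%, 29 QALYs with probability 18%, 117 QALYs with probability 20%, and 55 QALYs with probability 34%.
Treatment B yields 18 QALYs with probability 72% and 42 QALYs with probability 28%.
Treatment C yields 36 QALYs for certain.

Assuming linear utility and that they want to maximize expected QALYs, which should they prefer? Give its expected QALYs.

Treatment A = 0.28 × 84 + 0.18 × 29 + 0.2 × 117 + 0.34 × 55 = 23.52 + 5.22 + 23.4 + 18.7 = 70.84
Treatment B = 0.72 × 18 + 0.28 × 42 = 12.96 + 11.76 = 24.72
Treatment C: 36 (certain)

Treatment A (70.84 QALYs)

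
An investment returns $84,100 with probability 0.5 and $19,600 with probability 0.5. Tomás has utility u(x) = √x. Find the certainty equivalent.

$46,225

E[u] = 0.5·√84100 + 0.5·√19600 = 0.5·290 + 0.5·140 = 215
CE = (215)² = 46225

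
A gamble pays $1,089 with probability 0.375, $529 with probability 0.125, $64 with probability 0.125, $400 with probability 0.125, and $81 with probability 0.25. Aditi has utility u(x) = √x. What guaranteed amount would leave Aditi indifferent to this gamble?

$441

E[u] = 0.375·√1089 + 0.125·√529 + 0.125·√64 + 0.125·√400 + 0.25·√81 = 0.375·33 + 0.125·23 + 0.125·8 + 0.125·20 + 0.25·9 = 21
CE = (21)² = 441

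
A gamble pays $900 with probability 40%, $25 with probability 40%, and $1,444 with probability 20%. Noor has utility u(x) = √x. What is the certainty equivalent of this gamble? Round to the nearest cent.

$466.56

E[u] = 0.4·√900 + 0.4·√25 + 0.2·√1444 = 0.4·30 + 0.4·5 + 0.2·38 = 21.6
CE = (21.6)² = 466.56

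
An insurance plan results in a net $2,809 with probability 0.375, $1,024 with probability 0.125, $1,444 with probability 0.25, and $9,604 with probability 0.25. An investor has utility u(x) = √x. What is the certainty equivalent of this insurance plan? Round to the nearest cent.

E[u] = 0.375·√2809 + 0.125·√1024 + 0.25·√1444 + 0.25·√9604 = 0.375·53 + 0.125·32 + 0.25·38 + 0.25·98 = 57.875
CE = (57.875)² = 3349.515625

$3,349.52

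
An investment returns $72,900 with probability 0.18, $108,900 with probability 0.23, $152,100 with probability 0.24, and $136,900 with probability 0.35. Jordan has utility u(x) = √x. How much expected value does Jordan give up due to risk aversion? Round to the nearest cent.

E[u] = 0.18·√72900 + 0.23·√108900 + 0.24·√152100 + 0.35·√136900 = 0.18·270 + 0.23·330 + 0.24·390 + 0.35·370 = 347.6
CE = (347.6)² = 120825.76
Risk premium = EV − CE = 122588 − 120825.76 = 1762.24

$1,762.24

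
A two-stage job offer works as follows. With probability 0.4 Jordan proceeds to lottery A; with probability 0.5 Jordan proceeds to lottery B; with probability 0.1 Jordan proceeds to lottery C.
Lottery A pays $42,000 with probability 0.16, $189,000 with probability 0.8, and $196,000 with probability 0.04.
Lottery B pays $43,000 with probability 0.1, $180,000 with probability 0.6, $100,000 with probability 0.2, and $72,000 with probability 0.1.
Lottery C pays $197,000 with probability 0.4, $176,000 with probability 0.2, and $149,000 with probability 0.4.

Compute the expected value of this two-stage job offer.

EV(A) = 0.16 × 42000 + 0.8 × 189000 + 0.04 × 196000 = 6720 + 151200 + 7840 = 165760
EV(B) = 0.1 × 43000 + 0.6 × 180000 + 0.2 × 100000 + 0.1 × 72000 = 4300 + 108000 + 20000 + 7200 = 139500
EV(C) = 0.4 × 197000 + 0.2 × 176000 + 0.4 × 149000 = 78800 + 35200 + 59600 = 173600
Overall = 0.4 × 165760 + 0.5 × 139500 + 0.1 × 173600 = 66304 + 69750 + 17360 = 153414

$153,414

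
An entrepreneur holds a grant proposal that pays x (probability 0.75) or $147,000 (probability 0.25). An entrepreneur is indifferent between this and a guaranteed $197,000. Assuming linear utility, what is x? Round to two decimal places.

0.75·x + 0.25·147000 = 197000
0.75·x = 197000 − 36750 = 160250
x = 160250 / 0.75 = 213666.6667

x = $213,666.67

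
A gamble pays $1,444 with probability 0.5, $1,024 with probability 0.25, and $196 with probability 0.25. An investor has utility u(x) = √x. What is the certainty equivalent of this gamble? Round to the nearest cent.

$930.25

E[u] = 0.5·√1444 + 0.25·√1024 + 0.25·√196 = 0.5·38 + 0.25·32 + 0.25·14 = 30.5
CE = (30.5)² = 930.25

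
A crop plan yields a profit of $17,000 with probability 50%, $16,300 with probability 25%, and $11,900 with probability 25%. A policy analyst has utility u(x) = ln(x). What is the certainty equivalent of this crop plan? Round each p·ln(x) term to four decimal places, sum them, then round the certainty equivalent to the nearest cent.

E[u] = 0.5·ln(17000) + 0.25·ln(16300) + 0.25·ln(11900) = 4.8705 + 2.4247 + 2.3461 = 9.6413
CE = e^9.6413 ≈ 15387.33

$15,387.33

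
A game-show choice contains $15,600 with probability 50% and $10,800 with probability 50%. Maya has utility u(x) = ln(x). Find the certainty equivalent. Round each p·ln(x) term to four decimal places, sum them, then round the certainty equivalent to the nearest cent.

$12,980.45

E[u] = 0.5·ln(15600) + 0.5·ln(10800) = 4.8275 + 4.6437 = 9.4712
CE = e^9.4712 ≈ 12980.45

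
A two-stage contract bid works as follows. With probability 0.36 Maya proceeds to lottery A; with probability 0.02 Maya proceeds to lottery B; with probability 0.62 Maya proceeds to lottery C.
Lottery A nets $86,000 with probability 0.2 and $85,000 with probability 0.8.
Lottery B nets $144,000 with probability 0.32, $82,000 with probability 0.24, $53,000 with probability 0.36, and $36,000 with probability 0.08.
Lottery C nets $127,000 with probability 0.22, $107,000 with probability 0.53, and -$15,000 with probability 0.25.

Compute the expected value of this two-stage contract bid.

EV(A) = 0.2 × 86000 + 0.8 × 85000 = 17200 + 68000 = 85200
EV(B) = 0.32 × 144000 + 0.24 × 82000 + 0.36 × 53000 + 0.08 × 36000 = 46080 + 19680 + 19080 + 2880 = 87720
EV(C) = 0.22 × 127000 + 0.53 × 107000 + 0.25 × (-15000) = 27940 + 56710 − 3750 = 80900
Overall = 0.36 × 85200 + 0.02 × 87720 + 0.62 × 80900 = 30672 + 1754.4 + 50158 = 82584.4

$82,584.40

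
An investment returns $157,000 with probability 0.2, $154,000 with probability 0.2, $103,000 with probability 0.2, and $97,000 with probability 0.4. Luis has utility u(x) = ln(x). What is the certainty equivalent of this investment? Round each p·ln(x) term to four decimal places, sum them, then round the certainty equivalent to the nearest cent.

E[u] = 0.2·ln(157000) + 0.2·ln(154000) + 0.2·ln(103000) + 0.4·ln(97000) = 2.3928 + 2.3889 + 2.3085 + 4.5930 = 11.6832
CE = e^11.6832 ≈ 118563.03

$118,563.03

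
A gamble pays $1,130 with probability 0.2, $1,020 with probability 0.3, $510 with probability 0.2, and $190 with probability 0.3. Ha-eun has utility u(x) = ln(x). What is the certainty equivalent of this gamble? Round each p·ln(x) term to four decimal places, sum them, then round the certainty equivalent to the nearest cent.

E[u] = 0.2·ln(1130) + 0.3·ln(1020) + 0.2·ln(510) + 0.3·ln(190) = 1.4060 + 2.0783 + 1.2469 + 1.5741 = 6.3053
CE = e^6.3053 ≈ 547.47

$547.47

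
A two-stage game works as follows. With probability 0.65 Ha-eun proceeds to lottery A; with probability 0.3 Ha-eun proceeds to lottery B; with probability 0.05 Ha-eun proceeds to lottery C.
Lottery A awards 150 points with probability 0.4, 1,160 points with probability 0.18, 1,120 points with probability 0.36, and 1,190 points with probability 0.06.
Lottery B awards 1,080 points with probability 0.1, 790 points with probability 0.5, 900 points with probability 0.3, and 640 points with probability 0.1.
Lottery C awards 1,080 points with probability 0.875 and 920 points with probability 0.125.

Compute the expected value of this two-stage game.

787.31 points

EV(A) = 0.4 × 150 + 0.18 × 1160 + 0.36 × 1120 + 0.06 × 1190 = 60 + 208.8 + 403.2 + 71.4 = 743.4
EV(B) = 0.1 × 1080 + 0.5 × 790 + 0.3 × 900 + 0.1 × 640 = 108 + 395 + 270 + 64 = 837
EV(C) = 0.875 × 1080 + 0.125 × 920 = 945 + 115 = 1060
Overall = 0.65 × 743.4 + 0.3 × 837 + 0.05 × 1060 = 483.21 + 251.1 + 53 = 787.31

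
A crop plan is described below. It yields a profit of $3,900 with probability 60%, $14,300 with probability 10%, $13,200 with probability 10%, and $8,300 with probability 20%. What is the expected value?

EV = 0.6 × 3900 + 0.1 × 14300 + 0.1 × 13200 + 0.2 × 8300 = 2340 + 1430 + 1320 + 1660 = 6750

$6,750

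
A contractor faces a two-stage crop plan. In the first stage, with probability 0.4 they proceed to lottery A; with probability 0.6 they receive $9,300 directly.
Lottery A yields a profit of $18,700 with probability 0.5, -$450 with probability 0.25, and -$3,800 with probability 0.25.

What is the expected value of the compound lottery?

EV(A) = 0.5 × 18700 + 0.25 × (-450) + 0.25 × (-3800) = 9350 − 112.5 − 950 = 8287.5
Branch B: 9300 (certain)
Overall = 0.4 × 8287.5 + 0.6 × 9300 = 3315 + 5580 = 8895

$8,895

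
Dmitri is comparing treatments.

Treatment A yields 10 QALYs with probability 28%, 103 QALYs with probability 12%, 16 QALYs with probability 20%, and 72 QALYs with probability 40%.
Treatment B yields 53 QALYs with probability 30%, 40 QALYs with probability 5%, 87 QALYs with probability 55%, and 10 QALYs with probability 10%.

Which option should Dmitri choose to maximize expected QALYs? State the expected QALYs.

Treatment A = 0.28 × 10 + 0.12 × 103 + 0.2 × 16 + 0.4 × 72 = 2.8 + 12.36 + 3.2 + 28.8 = 47.16
Treatment B = 0.3 × 53 + 0.05 × 40 + 0.55 × 87 + 0.1 × 10 = 15.9 + 2 + 47.85 + 1 = 66.75

Treatment B (66.75 QALYs)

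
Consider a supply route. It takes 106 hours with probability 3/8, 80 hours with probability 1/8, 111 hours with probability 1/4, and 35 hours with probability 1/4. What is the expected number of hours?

EV = 3/8 × 106 + 1/8 × 80 + 1/4 × 111 + 1/4 × 35 = 39.75 + 10 + 27.75 + 8.75 = 86.25

86.25 hours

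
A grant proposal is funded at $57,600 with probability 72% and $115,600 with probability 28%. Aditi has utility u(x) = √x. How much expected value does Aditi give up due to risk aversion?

$2,016

E[u] = 0.72·√57600 + 0.28·√115600 = 0.72·240 + 0.28·340 = 268
CE = (268)² = 71824
Risk premium = EV − CE = 73840 − 71824 = 2016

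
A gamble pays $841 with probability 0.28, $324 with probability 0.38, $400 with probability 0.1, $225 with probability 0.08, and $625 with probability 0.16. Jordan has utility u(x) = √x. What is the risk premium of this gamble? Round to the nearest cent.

$25.53

E[u] = 0.28·√841 + 0.38·√324 + 0.1·√400 + 0.08·√225 + 0.16·√625 = 0.28·29 + 0.38·18 + 0.1·20 + 0.08·15 + 0.16·25 = 22.16
CE = (22.16)² = 491.0656
Risk premium = EV − CE = 516.6 − 491.0656 = 25.5344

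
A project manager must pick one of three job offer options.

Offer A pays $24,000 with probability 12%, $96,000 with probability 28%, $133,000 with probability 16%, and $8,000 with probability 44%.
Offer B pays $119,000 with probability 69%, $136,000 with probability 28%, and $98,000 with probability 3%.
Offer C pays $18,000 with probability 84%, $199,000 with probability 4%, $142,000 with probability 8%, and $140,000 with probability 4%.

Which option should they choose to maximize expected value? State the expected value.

Offer B ($123,130)

Offer A = 0.12 × 24000 + 0.28 × 96000 + 0.16 × 133000 + 0.44 × 8000 = 2880 + 26880 + 21280 + 3520 = 54560
Offer B = 0.69 × 119000 + 0.28 × 136000 + 0.03 × 98000 = 82110 + 38080 + 2940 = 123130
Offer C = 0.84 × 18000 + 0.04 × 199000 + 0.08 × 142000 + 0.04 × 140000 = 15120 + 7960 + 11360 + 5600 = 40040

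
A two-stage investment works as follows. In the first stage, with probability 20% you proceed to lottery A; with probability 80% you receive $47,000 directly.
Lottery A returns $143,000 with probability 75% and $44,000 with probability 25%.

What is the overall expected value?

$61,250

EV(A) = 0.75 × 143000 + 0.25 × 44000 = 107250 + 11000 = 118250
Branch B: 47000 (certain)
Overall = 0.2 × 118250 + 0.8 × 47000 = 23650 + 37600 = 61250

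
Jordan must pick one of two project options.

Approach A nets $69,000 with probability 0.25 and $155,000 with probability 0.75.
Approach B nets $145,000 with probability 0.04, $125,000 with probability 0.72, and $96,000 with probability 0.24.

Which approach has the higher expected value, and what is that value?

Approach A = 0.25 × 69000 + 0.75 × 155000 = 17250 + 116250 = 133500
Approach B = 0.04 × 145000 + 0.72 × 125000 + 0.24 × 96000 = 5800 + 90000 + 23040 = 118840

Approach A ($133,500)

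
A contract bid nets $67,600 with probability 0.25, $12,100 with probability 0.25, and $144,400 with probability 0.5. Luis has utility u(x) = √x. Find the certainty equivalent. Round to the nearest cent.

$79,806.25

E[u] = 0.25·√67600 + 0.25·√12100 + 0.5·√144400 = 0.25·260 + 0.25·110 + 0.5·380 = 282.5
CE = (282.5)² = 79806.25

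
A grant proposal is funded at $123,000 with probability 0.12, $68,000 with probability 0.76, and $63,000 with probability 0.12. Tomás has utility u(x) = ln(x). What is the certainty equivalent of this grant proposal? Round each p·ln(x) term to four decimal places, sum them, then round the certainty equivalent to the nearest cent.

E[u] = 0.12·ln(123000) + 0.76·ln(68000) + 0.12·ln(63000) = 1.4064 + 8.4567 + 1.3261 = 11.1892
CE = e^11.1892 ≈ 72344.88

$72,344.88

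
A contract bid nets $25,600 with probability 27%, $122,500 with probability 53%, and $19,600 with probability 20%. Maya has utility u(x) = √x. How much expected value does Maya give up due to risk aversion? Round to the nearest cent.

E[u] = 0.27·√25600 + 0.53·√122500 + 0.2·√19600 = 0.27·160 + 0.53·350 + 0.2·140 = 256.7
CE = (256.7)² = 65894.89
Risk premium = EV − CE = 75757 − 65894.89 = 9862.11

$9,862.11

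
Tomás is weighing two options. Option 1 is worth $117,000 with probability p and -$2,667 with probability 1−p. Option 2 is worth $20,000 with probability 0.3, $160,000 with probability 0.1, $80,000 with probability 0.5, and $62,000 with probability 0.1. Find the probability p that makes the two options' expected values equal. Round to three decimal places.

EV(Option 2) = 0.3 × 20000 + 0.1 × 160000 + 0.5 × 80000 + 0.1 × 62000 = 6000 + 16000 + 40000 + 6200 = 68200
p·117000 + (1−p)·(-2667) = 68200
119667p − 2667 = 68200
p = (68200 + 2667) / 119667

p = 0.592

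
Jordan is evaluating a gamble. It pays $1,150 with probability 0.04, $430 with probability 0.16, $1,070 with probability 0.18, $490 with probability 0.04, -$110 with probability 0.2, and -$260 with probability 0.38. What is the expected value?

$206.20

EV = 0.04 × 1150 + 0.16 × 430 + 0.18 × 1070 + 0.04 × 490 + 0.2 × (-110) + 0.38 × (-260) = 46 + 68.8 + 192.6 + 19.6 − 22 − 98.8 = 206.2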